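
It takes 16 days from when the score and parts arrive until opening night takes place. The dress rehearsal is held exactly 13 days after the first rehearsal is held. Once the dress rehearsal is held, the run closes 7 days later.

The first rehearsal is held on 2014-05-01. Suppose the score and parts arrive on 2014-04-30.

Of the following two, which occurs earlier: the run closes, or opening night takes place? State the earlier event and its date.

The first rehearsal is held: May 1, 2014.
The dress rehearsal is held: May 1, 2014 + 13 days = May 14, 2014.
The run closes: May 14, 2014 + 7 days = May 21, 2014.
The score and parts arrive: Apr 30, 2014.
Opening night takes place: Apr 30, 2014 + 16 days = May 16, 2014.
Comparing: the run closes on May 21, 2014 vs opening night takes place on May 16, 2014. Earlier: opening night takes place.

Opening night takes place — 2014-05-16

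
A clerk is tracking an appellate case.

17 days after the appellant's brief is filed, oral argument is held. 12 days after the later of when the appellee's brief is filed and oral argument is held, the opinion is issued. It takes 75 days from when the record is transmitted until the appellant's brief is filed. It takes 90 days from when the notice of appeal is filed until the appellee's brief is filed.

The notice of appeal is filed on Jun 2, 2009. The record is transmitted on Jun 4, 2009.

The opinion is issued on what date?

Sep 16, 2009

The notice of appeal is filed: Jun 2, 2009.
The appellee's brief is filed: Jun 2, 2009 + 90 days = Aug 31, 2009.
The record is transmitted: Jun 4, 2009.
The appellant's brief is filed: Jun 4, 2009 + 75 days = Aug 18, 2009.
Oral argument is held: Aug 18, 2009 + 17 days = Sep 4, 2009.
Both prerequisites met — the appellee's brief is filed (Aug 31, 2009), oral argument is held (Sep 4, 2009); the later is Sep 4, 2009.
The opinion is issued: Sep 4, 2009 + 12 days = Sep 16, 2009.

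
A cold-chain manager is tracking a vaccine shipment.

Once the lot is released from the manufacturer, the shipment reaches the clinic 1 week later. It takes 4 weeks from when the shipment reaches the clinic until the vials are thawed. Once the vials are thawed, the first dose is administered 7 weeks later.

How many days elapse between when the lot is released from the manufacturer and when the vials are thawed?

35 days

Causal path: the lot is released from the manufacturer → the shipment reaches the clinic → the vials are thawed.
Total delay along the path: 1 + 4 weeks = 5 weeks = 35 days.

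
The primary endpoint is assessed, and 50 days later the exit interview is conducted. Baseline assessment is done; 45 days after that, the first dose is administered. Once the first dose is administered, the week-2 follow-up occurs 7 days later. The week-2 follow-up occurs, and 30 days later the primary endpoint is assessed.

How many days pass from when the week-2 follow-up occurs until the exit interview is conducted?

80 days

Causal path: the week-2 follow-up occurs → the primary endpoint is assessed → the exit interview is conducted.
Total delay along the path: 30 + 50 = 80 days.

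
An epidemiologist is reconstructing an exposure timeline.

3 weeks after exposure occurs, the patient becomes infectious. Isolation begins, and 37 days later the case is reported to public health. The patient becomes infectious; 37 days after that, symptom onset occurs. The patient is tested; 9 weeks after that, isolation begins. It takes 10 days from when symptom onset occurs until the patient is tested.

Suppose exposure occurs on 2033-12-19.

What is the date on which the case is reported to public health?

Exposure occurs: Dec 19, 2033.
The patient becomes infectious: Dec 19, 2033 + 3 weeks = Jan 9, 2034.
Symptom onset occurs: Jan 9, 2034 + 37 days = Feb 15, 2034.
The patient is tested: Feb 15, 2034 + 10 days = Feb 25, 2034.
Isolation begins: Feb 25, 2034 + 9 weeks = Apr 29, 2034.
The case is reported to public health: Apr 29, 2034 + 37 days = Jun 5, 2034.

2034-06-05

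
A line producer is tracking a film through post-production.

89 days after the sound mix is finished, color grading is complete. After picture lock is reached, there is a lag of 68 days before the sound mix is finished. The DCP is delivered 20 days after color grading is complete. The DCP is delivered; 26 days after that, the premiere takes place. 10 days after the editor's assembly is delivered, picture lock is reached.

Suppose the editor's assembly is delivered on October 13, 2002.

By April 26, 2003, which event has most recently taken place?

The DCP is delivered

The editor's assembly is delivered: Oct 13, 2002.
Picture lock is reached: Oct 13, 2002 + 10 days = Oct 23, 2002.
The sound mix is finished: Oct 23, 2002 + 68 days = Dec 30, 2002.
Color grading is complete: Dec 30, 2002 + 89 days = Mar 29, 2003.
The DCP is delivered: Mar 29, 2003 + 20 days = Apr 18, 2003.
The premiere takes place: Apr 18, 2003 + 26 days = May 14, 2003.
Apr 26, 2003 falls between when the DCP is delivered (Apr 18, 2003) and when the premiere takes place (May 14, 2003).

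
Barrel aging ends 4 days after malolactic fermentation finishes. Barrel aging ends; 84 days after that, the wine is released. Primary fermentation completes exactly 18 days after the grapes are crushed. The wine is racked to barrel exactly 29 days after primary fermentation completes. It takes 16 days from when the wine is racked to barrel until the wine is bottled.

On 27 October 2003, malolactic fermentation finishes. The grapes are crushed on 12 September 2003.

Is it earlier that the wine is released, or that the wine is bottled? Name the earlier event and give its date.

Malolactic fermentation finishes: Oct 27, 2003.
Barrel aging ends: Oct 27, 2003 + 4 days = Oct 31, 2003.
The wine is released: Oct 31, 2003 + 84 days = Jan 23, 2004.
The grapes are crushed: Sep 12, 2003.
Primary fermentation completes: Sep 12, 2003 + 18 days = Sep 30, 2003.
The wine is racked to barrel: Sep 30, 2003 + 29 days = Oct 29, 2003.
The wine is bottled: Oct 29, 2003 + 16 days = Nov 14, 2003.
Comparing: the wine is released on Jan 23, 2004 vs the wine is bottled on Nov 14, 2003. Earlier: the wine is bottled.

The wine is bottled — 14 November 2003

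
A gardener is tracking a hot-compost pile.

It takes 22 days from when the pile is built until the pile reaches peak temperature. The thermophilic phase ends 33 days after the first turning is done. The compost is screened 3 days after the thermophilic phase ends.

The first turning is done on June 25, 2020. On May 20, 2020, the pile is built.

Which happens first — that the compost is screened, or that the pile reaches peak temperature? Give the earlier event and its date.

The first turning is done: Jun 25, 2020.
The thermophilic phase ends: Jun 25, 2020 + 33 days = Jul 28, 2020.
The compost is screened: Jul 28, 2020 + 3 days = Jul 31, 2020.
The pile is built: May 20, 2020.
The pile reaches peak temperature: May 20, 2020 + 22 days = Jun 11, 2020.
Comparing: the compost is screened on Jul 31, 2020 vs the pile reaches peak temperature on Jun 11, 2020. Earlier: the pile reaches peak temperature.

The pile reaches peak temperature — June 11, 2020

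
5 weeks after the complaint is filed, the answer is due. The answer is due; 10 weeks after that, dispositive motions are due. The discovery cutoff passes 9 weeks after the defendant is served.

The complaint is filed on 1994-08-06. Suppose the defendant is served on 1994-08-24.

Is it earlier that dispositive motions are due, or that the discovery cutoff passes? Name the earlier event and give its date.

The complaint is filed: Aug 6, 1994.
The answer is due: Aug 6, 1994 + 5 weeks = Sep 10, 1994.
Dispositive motions are due: Sep 10, 1994 + 10 weeks = Nov 19, 1994.
The defendant is served: Aug 24, 1994.
The discovery cutoff passes: Aug 24, 1994 + 9 weeks = Oct 26, 1994.
Comparing: dispositive motions are due on Nov 19, 1994 vs the discovery cutoff passes on Oct 26, 1994. Earlier: the discovery cutoff passes.

The discovery cutoff passes — 1994-10-26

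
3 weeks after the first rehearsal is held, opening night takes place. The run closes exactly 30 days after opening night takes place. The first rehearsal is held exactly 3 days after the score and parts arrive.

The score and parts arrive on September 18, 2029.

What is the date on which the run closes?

The score and parts arrive: Sep 18, 2029.
The first rehearsal is held: Sep 18, 2029 + 3 days = Sep 21, 2029.
Opening night takes place: Sep 21, 2029 + 3 weeks = Oct 12, 2029.
The run closes: Oct 12, 2029 + 30 days = Nov 11, 2029.

November 11, 2029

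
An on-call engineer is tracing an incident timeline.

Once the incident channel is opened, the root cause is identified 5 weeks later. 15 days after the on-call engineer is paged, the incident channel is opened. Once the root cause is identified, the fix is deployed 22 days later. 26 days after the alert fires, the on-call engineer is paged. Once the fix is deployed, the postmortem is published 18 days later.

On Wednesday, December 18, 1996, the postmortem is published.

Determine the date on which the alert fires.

Saturday, August 24, 1996

The postmortem is published: Dec 18, 1996.
The fix is deployed: Dec 18, 1996 − 18 days = Nov 30, 1996.
The root cause is identified: Nov 30, 1996 − 22 days = Nov 8, 1996.
The incident channel is opened: Nov 8, 1996 − 5 weeks = Oct 4, 1996.
The on-call engineer is paged: Oct 4, 1996 − 15 days = Sep 19, 1996.
The alert fires: Sep 19, 1996 − 26 days = Aug 24, 1996.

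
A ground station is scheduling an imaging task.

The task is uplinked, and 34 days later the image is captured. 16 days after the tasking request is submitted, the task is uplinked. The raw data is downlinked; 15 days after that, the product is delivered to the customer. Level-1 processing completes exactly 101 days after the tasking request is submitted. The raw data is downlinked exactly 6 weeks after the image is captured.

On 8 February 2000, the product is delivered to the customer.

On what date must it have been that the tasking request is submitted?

24 October 1999

The product is delivered to the customer: Feb 8, 2000.
The raw data is downlinked: Feb 8, 2000 − 15 days = Jan 24, 2000.
The image is captured: Jan 24, 2000 − 6 weeks = Dec 13, 1999.
The task is uplinked: Dec 13, 1999 − 34 days = Nov 9, 1999.
The tasking request is submitted: Nov 9, 1999 − 16 days = Oct 24, 1999.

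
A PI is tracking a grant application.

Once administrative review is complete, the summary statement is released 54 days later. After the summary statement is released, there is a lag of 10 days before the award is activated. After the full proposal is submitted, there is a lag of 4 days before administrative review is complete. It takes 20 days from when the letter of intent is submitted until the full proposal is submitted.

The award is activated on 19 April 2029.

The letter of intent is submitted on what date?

21 January 2029

The award is activated: Apr 19, 2029.
The summary statement is released: Apr 19, 2029 − 10 days = Apr 9, 2029.
Administrative review is complete: Apr 9, 2029 − 54 days = Feb 14, 2029.
The full proposal is submitted: Feb 14, 2029 − 4 days = Feb 10, 2029.
The letter of intent is submitted: Feb 10, 2029 − 20 days = Jan 21, 2029.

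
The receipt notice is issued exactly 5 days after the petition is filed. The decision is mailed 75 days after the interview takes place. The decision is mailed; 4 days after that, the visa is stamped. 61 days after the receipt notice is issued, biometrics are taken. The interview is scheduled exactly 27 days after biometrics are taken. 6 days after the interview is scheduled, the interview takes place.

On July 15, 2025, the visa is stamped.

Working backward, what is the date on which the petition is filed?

The visa is stamped: Jul 15, 2025.
The decision is mailed: Jul 15, 2025 − 4 days = Jul 11, 2025.
The interview takes place: Jul 11, 2025 − 75 days = Apr 27, 2025.
The interview is scheduled: Apr 27, 2025 − 6 days = Apr 21, 2025.
Biometrics are taken: Apr 21, 2025 − 27 days = Mar 25, 2025.
The receipt notice is issued: Mar 25, 2025 − 61 days = Jan 23, 2025.
The petition is filed: Jan 23, 2025 − 5 days = Jan 18, 2025.

January 18, 2025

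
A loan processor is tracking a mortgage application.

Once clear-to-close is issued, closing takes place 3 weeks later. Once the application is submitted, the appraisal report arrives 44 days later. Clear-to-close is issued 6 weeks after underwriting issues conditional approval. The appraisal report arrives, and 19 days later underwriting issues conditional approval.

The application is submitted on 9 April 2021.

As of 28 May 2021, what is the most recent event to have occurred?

The application is submitted: Apr 9, 2021.
The appraisal report arrives: Apr 9, 2021 + 44 days = May 23, 2021.
Underwriting issues conditional approval: May 23, 2021 + 19 days = Jun 11, 2021.
Clear-to-close is issued: Jun 11, 2021 + 6 weeks = Jul 23, 2021.
Closing takes place: Jul 23, 2021 + 3 weeks = Aug 13, 2021.
May 28, 2021 falls between when the appraisal report arrives (May 23, 2021) and when underwriting issues conditional approval (Jun 11, 2021).

The appraisal report arrives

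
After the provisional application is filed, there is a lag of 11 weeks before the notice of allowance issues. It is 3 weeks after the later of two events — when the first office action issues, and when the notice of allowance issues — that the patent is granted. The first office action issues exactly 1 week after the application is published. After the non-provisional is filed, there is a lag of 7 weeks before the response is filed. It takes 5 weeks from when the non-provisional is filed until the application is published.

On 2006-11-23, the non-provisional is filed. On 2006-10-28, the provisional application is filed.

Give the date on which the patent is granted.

The non-provisional is filed: Nov 23, 2006.
The application is published: Nov 23, 2006 + 5 weeks = Dec 28, 2006.
The first office action issues: Dec 28, 2006 + 1 week = Jan 4, 2007.
The provisional application is filed: Oct 28, 2006.
The notice of allowance issues: Oct 28, 2006 + 11 weeks = Jan 13, 2007.
Both prerequisites met — the first office action issues (Jan 4, 2007), the notice of allowance issues (Jan 13, 2007); the later is Jan 13, 2007.
The patent is granted: Jan 13, 2007 + 3 weeks = Feb 3, 2007.

2007-02-03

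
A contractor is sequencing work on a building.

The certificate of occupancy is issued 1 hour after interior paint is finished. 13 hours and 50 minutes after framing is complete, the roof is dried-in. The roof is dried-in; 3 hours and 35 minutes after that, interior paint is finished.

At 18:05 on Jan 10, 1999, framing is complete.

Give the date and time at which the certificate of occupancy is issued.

Framing is complete: 18:05 Jan 10, 1999.
The roof is dried-in: 18:05 Jan 10, 1999 + 13h50m = 07:55 Jan 11, 1999.
Interior paint is finished: 07:55 Jan 11, 1999 + 3h35m = 11:30 Jan 11, 1999.
The certificate of occupancy is issued: 11:30 Jan 11, 1999 + 1h = 12:30 Jan 11, 1999.

12:30 on Jan 11, 1999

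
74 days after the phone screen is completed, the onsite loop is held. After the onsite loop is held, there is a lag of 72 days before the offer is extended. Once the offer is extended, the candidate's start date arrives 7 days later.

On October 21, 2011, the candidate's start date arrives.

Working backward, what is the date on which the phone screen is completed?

May 21, 2011

The candidate's start date arrives: Oct 21, 2011.
The offer is extended: Oct 21, 2011 − 7 days = Oct 14, 2011.
The onsite loop is held: Oct 14, 2011 − 72 days = Aug 3, 2011.
The phone screen is completed: Aug 3, 2011 − 74 days = May 21, 2011.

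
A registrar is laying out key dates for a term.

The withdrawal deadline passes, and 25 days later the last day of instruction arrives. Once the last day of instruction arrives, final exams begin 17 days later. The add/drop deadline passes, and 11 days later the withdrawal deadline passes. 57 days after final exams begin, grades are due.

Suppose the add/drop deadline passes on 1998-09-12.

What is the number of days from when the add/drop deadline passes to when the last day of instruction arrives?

Causal path: the add/drop deadline passes → the withdrawal deadline passes → the last day of instruction arrives.
Total delay along the path: 11 + 25 = 36 days.

36 days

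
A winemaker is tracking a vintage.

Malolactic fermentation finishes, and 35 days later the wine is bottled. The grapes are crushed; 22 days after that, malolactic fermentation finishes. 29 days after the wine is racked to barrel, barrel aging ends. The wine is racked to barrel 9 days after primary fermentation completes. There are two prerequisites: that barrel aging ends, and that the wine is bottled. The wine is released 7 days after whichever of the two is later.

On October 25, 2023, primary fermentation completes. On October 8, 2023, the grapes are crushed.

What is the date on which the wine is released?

Primary fermentation completes: Oct 25, 2023.
The wine is racked to barrel: Oct 25, 2023 + 9 days = Nov 3, 2023.
Barrel aging ends: Nov 3, 2023 + 29 days = Dec 2, 2023.
The grapes are crushed: Oct 8, 2023.
Malolactic fermentation finishes: Oct 8, 2023 + 22 days = Oct 30, 2023.
The wine is bottled: Oct 30, 2023 + 35 days = Dec 4, 2023.
Both prerequisites met — barrel aging ends (Dec 2, 2023), the wine is bottled (Dec 4, 2023); the later is Dec 4, 2023.
The wine is released: Dec 4, 2023 + 7 days = Dec 11, 2023.

December 11, 2023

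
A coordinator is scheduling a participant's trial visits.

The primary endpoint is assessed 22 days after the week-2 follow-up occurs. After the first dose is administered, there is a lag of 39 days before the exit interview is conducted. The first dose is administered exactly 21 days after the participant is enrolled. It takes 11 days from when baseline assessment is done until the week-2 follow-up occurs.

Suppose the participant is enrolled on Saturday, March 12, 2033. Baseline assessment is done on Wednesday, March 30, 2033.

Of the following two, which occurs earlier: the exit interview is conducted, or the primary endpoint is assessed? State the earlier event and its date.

The participant is enrolled: Mar 12, 2033.
The first dose is administered: Mar 12, 2033 + 21 days = Apr 2, 2033.
The exit interview is conducted: Apr 2, 2033 + 39 days = May 11, 2033.
Baseline assessment is done: Mar 30, 2033.
The week-2 follow-up occurs: Mar 30, 2033 + 11 days = Apr 10, 2033.
The primary endpoint is assessed: Apr 10, 2033 + 22 days = May 2, 2033.
Comparing: the exit interview is conducted on May 11, 2033 vs the primary endpoint is assessed on May 2, 2033. Earlier: the primary endpoint is assessed.

The primary endpoint is assessed — Monday, May 2, 2033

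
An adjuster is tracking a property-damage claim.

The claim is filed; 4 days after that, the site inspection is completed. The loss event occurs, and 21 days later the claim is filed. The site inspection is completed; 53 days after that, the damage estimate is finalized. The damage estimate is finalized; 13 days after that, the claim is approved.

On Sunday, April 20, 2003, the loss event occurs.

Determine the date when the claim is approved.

The loss event occurs: Apr 20, 2003.
The claim is filed: Apr 20, 2003 + 21 days = May 11, 2003.
The site inspection is completed: May 11, 2003 + 4 days = May 15, 2003.
The damage estimate is finalized: May 15, 2003 + 53 days = Jul 7, 2003.
The claim is approved: Jul 7, 2003 + 13 days = Jul 20, 2003.

Sunday, July 20, 2003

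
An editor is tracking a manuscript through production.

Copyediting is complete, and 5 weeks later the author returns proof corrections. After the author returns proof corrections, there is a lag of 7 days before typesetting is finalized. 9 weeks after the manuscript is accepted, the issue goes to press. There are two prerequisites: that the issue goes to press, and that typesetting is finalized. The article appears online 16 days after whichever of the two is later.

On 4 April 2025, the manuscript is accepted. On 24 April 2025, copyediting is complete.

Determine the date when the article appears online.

22 June 2025

The manuscript is accepted: Apr 4, 2025.
The issue goes to press: Apr 4, 2025 + 9 weeks = Jun 6, 2025.
Copyediting is complete: Apr 24, 2025.
The author returns proof corrections: Apr 24, 2025 + 5 weeks = May 29, 2025.
Typesetting is finalized: May 29, 2025 + 7 days = Jun 5, 2025.
Both prerequisites met — the issue goes to press (Jun 6, 2025), typesetting is finalized (Jun 5, 2025); the later is Jun 6, 2025.
The article appears online: Jun 6, 2025 + 16 days = Jun 22, 2025.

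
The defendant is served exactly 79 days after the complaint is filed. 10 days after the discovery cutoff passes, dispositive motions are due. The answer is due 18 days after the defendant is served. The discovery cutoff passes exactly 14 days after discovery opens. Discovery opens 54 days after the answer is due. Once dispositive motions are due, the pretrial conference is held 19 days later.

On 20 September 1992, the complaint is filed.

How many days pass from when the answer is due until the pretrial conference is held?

97 days

Causal path: the answer is due → discovery opens → the discovery cutoff passes → dispositive motions are due → the pretrial conference is held.
Total delay along the path: 54 + 14 + 10 + 19 = 97 days.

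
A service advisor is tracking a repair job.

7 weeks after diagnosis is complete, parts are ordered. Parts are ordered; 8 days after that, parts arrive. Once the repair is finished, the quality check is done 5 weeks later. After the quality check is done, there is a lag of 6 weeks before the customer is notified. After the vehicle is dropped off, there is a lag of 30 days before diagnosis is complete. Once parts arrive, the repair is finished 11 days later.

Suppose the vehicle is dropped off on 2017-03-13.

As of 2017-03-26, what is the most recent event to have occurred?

The vehicle is dropped off: Mar 13, 2017.
Diagnosis is complete: Mar 13, 2017 + 30 days = Apr 12, 2017.
Parts are ordered: Apr 12, 2017 + 7 weeks = May 31, 2017.
Parts arrive: May 31, 2017 + 8 days = Jun 8, 2017.
The repair is finished: Jun 8, 2017 + 11 days = Jun 19, 2017.
The quality check is done: Jun 19, 2017 + 5 weeks = Jul 24, 2017.
The customer is notified: Jul 24, 2017 + 6 weeks = Sep 4, 2017.
Mar 26, 2017 falls between when the vehicle is dropped off (Mar 13, 2017) and when diagnosis is complete (Apr 12, 2017).

The vehicle is dropped off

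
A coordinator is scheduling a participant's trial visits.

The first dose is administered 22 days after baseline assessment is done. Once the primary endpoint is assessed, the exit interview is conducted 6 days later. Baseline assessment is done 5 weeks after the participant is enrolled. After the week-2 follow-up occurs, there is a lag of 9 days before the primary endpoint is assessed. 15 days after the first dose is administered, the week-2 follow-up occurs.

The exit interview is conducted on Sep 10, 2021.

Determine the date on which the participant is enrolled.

Jun 15, 2021

The exit interview is conducted: Sep 10, 2021.
The primary endpoint is assessed: Sep 10, 2021 − 6 days = Sep 4, 2021.
The week-2 follow-up occurs: Sep 4, 2021 − 9 days = Aug 26, 2021.
The first dose is administered: Aug 26, 2021 − 15 days = Aug 11, 2021.
Baseline assessment is done: Aug 11, 2021 − 22 days = Jul 20, 2021.
The participant is enrolled: Jul 20, 2021 − 5 weeks = Jun 15, 2021.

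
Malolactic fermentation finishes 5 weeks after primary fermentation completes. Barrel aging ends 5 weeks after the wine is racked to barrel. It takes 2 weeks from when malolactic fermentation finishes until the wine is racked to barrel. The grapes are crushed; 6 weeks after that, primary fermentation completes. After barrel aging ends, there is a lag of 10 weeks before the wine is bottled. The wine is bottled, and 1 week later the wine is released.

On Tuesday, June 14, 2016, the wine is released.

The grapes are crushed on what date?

The wine is released: Jun 14, 2016.
The wine is bottled: Jun 14, 2016 − 1 week = Jun 7, 2016.
Barrel aging ends: Jun 7, 2016 − 10 weeks = Mar 29, 2016.
The wine is racked to barrel: Mar 29, 2016 − 5 weeks = Feb 23, 2016.
Malolactic fermentation finishes: Feb 23, 2016 − 2 weeks = Feb 9, 2016.
Primary fermentation completes: Feb 9, 2016 − 5 weeks = Jan 5, 2016.
The grapes are crushed: Jan 5, 2016 − 6 weeks = Nov 24, 2015.

Tuesday, November 24, 2015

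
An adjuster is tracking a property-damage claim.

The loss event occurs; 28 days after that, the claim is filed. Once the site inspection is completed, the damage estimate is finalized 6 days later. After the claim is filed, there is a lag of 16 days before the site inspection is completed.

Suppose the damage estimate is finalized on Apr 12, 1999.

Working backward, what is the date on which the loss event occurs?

The damage estimate is finalized: Apr 12, 1999.
The site inspection is completed: Apr 12, 1999 − 6 days = Apr 6, 1999.
The claim is filed: Apr 6, 1999 − 16 days = Mar 21, 1999.
The loss event occurs: Mar 21, 1999 − 28 days = Feb 21, 1999.

Feb 21, 1999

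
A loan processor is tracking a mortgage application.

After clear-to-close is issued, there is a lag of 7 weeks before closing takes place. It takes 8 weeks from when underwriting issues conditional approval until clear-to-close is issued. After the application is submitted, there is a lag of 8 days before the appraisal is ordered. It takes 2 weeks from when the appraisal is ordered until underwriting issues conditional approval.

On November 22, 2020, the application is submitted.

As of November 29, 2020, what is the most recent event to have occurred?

The application is submitted

The application is submitted: Nov 22, 2020.
The appraisal is ordered: Nov 22, 2020 + 8 days = Nov 30, 2020.
Underwriting issues conditional approval: Nov 30, 2020 + 2 weeks = Dec 14, 2020.
Clear-to-close is issued: Dec 14, 2020 + 8 weeks = Feb 8, 2021.
Closing takes place: Feb 8, 2021 + 7 weeks = Mar 29, 2021.
Nov 29, 2020 falls between when the application is submitted (Nov 22, 2020) and when the appraisal is ordered (Nov 30, 2020).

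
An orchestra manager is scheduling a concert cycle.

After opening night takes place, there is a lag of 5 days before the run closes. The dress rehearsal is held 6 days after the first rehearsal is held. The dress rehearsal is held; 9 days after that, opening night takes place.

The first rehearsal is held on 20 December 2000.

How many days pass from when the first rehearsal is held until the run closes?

20 days

Causal path: the first rehearsal is held → the dress rehearsal is held → opening night takes place → the run closes.
Total delay along the path: 6 + 9 + 5 = 20 days.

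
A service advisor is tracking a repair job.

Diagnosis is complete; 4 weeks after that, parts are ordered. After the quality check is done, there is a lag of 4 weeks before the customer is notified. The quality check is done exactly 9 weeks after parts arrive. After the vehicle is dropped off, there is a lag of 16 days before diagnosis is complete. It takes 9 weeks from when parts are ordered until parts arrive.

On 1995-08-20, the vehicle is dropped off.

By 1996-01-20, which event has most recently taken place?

Parts arrive

The vehicle is dropped off: Aug 20, 1995.
Diagnosis is complete: Aug 20, 1995 + 16 days = Sep 5, 1995.
Parts are ordered: Sep 5, 1995 + 4 weeks = Oct 3, 1995.
Parts arrive: Oct 3, 1995 + 9 weeks = Dec 5, 1995.
The quality check is done: Dec 5, 1995 + 9 weeks = Feb 6, 1996.
The customer is notified: Feb 6, 1996 + 4 weeks = Mar 5, 1996.
Jan 20, 1996 falls between when parts arrive (Dec 5, 1995) and when the quality check is done (Feb 6, 1996).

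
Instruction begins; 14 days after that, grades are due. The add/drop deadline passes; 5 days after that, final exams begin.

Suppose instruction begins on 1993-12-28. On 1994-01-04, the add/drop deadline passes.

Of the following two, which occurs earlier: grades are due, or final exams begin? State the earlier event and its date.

Final exams begin — 1994-01-09

Instruction begins: Dec 28, 1993.
Grades are due: Dec 28, 1993 + 14 days = Jan 11, 1994.
The add/drop deadline passes: Jan 4, 1994.
Final exams begin: Jan 4, 1994 + 5 days = Jan 9, 1994.
Comparing: grades are due on Jan 11, 1994 vs final exams begin on Jan 9, 1994. Earlier: final exams begin.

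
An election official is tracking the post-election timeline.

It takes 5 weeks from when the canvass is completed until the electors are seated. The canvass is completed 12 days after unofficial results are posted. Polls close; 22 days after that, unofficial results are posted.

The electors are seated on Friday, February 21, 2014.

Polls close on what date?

Saturday, December 14, 2013

The electors are seated: Feb 21, 2014.
The canvass is completed: Feb 21, 2014 − 5 weeks = Jan 17, 2014.
Unofficial results are posted: Jan 17, 2014 − 12 days = Jan 5, 2014.
Polls close: Jan 5, 2014 − 22 days = Dec 14, 2013.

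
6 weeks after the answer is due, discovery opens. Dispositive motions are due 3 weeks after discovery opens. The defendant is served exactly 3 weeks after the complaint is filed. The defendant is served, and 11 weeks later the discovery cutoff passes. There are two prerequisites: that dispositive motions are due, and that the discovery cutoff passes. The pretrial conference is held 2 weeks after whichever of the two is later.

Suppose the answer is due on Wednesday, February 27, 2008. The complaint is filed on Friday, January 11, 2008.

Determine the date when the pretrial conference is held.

The answer is due: Feb 27, 2008.
Discovery opens: Feb 27, 2008 + 6 weeks = Apr 9, 2008.
Dispositive motions are due: Apr 9, 2008 + 3 weeks = Apr 30, 2008.
The complaint is filed: Jan 11, 2008.
The defendant is served: Jan 11, 2008 + 3 weeks = Feb 1, 2008.
The discovery cutoff passes: Feb 1, 2008 + 11 weeks = Apr 18, 2008.
Both prerequisites met — dispositive motions are due (Apr 30, 2008), the discovery cutoff passes (Apr 18, 2008); the later is Apr 30, 2008.
The pretrial conference is held: Apr 30, 2008 + 2 weeks = May 14, 2008.

Wednesday, May 14, 2008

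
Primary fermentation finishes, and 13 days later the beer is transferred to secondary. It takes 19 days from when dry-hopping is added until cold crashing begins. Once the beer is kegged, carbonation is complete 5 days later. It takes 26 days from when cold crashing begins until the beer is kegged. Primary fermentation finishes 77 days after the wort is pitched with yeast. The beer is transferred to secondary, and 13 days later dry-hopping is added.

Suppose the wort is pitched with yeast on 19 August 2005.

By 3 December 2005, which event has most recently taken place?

Dry-hopping is added

The wort is pitched with yeast: Aug 19, 2005.
Primary fermentation finishes: Aug 19, 2005 + 77 days = Nov 4, 2005.
The beer is transferred to secondary: Nov 4, 2005 + 13 days = Nov 17, 2005.
Dry-hopping is added: Nov 17, 2005 + 13 days = Nov 30, 2005.
Cold crashing begins: Nov 30, 2005 + 19 days = Dec 19, 2005.
The beer is kegged: Dec 19, 2005 + 26 days = Jan 14, 2006.
Carbonation is complete: Jan 14, 2006 + 5 days = Jan 19, 2006.
Dec 3, 2005 falls between when dry-hopping is added (Nov 30, 2005) and when cold crashing begins (Dec 19, 2005).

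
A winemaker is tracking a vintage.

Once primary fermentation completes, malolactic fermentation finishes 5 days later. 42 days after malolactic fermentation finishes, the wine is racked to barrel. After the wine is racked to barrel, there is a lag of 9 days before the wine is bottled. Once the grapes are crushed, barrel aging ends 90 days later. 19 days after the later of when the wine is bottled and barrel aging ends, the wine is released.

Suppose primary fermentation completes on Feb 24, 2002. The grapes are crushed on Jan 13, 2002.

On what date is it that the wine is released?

May 10, 2002

Primary fermentation completes: Feb 24, 2002.
Malolactic fermentation finishes: Feb 24, 2002 + 5 days = Mar 1, 2002.
The wine is racked to barrel: Mar 1, 2002 + 42 days = Apr 12, 2002.
The wine is bottled: Apr 12, 2002 + 9 days = Apr 21, 2002.
The grapes are crushed: Jan 13, 2002.
Barrel aging ends: Jan 13, 2002 + 90 days = Apr 13, 2002.
Both prerequisites met — the wine is bottled (Apr 21, 2002), barrel aging ends (Apr 13, 2002); the later is Apr 21, 2002.
The wine is released: Apr 21, 2002 + 19 days = May 10, 2002.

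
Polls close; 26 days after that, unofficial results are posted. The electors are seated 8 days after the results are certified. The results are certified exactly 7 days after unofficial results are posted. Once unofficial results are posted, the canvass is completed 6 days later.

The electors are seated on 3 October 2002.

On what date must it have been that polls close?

23 August 2002

The electors are seated: Oct 3, 2002.
The results are certified: Oct 3, 2002 − 8 days = Sep 25, 2002.
Unofficial results are posted: Sep 25, 2002 − 7 days = Sep 18, 2002.
Polls close: Sep 18, 2002 − 26 days = Aug 23, 2002.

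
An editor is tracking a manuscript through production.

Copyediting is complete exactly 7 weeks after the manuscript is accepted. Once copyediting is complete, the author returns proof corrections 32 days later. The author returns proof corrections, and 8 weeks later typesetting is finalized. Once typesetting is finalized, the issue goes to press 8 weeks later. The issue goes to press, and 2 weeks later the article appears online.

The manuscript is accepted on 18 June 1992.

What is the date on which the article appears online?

11 January 1993

The manuscript is accepted: Jun 18, 1992.
Copyediting is complete: Jun 18, 1992 + 7 weeks = Aug 6, 1992.
The author returns proof corrections: Aug 6, 1992 + 32 days = Sep 7, 1992.
Typesetting is finalized: Sep 7, 1992 + 8 weeks = Nov 2, 1992.
The issue goes to press: Nov 2, 1992 + 8 weeks = Dec 28, 1992.
The article appears online: Dec 28, 1992 + 2 weeks = Jan 11, 1993.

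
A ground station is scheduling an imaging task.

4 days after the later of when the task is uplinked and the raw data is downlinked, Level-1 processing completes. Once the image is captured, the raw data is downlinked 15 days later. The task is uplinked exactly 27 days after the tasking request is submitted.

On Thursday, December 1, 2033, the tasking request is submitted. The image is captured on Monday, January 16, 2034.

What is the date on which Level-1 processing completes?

Saturday, February 4, 2034

The tasking request is submitted: Dec 1, 2033.
The task is uplinked: Dec 1, 2033 + 27 days = Dec 28, 2033.
The image is captured: Jan 16, 2034.
The raw data is downlinked: Jan 16, 2034 + 15 days = Jan 31, 2034.
Both prerequisites met — the task is uplinked (Dec 28, 2033), the raw data is downlinked (Jan 31, 2034); the later is Jan 31, 2034.
Level-1 processing completes: Jan 31, 2034 + 4 days = Feb 4, 2034.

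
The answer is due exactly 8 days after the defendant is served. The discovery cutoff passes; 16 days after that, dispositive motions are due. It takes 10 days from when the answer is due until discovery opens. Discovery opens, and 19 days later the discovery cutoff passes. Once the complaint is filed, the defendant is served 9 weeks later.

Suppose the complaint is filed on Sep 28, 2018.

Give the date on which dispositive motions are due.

The complaint is filed: Sep 28, 2018.
The defendant is served: Sep 28, 2018 + 9 weeks = Nov 30, 2018.
The answer is due: Nov 30, 2018 + 8 days = Dec 8, 2018.
Discovery opens: Dec 8, 2018 + 10 days = Dec 18, 2018.
The discovery cutoff passes: Dec 18, 2018 + 19 days = Jan 6, 2019.
Dispositive motions are due: Jan 6, 2019 + 16 days = Jan 22, 2019.

Jan 22, 2019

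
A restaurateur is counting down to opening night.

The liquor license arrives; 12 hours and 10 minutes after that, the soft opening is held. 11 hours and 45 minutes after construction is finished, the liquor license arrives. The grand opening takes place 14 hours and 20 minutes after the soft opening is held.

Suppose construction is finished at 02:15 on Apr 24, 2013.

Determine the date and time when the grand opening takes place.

Construction is finished: 02:15 Apr 24, 2013.
The liquor license arrives: 02:15 Apr 24, 2013 + 11h45m = 14:00 Apr 24, 2013.
The soft opening is held: 14:00 Apr 24, 2013 + 12h10m = 02:10 Apr 25, 2013.
The grand opening takes place: 02:10 Apr 25, 2013 + 14h20m = 16:30 Apr 25, 2013.

16:30 on Apr 25, 2013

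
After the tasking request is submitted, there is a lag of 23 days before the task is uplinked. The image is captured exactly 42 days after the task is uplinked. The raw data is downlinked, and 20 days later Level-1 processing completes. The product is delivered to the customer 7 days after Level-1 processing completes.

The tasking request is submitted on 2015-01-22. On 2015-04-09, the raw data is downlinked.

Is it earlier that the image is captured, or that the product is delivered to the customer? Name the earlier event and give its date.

The tasking request is submitted: Jan 22, 2015.
The task is uplinked: Jan 22, 2015 + 23 days = Feb 14, 2015.
The image is captured: Feb 14, 2015 + 42 days = Mar 28, 2015.
The raw data is downlinked: Apr 9, 2015.
Level-1 processing completes: Apr 9, 2015 + 20 days = Apr 29, 2015.
The product is delivered to the customer: Apr 29, 2015 + 7 days = May 6, 2015.
Comparing: the image is captured on Mar 28, 2015 vs the product is delivered to the customer on May 6, 2015. Earlier: the image is captured.

The image is captured — 2015-03-28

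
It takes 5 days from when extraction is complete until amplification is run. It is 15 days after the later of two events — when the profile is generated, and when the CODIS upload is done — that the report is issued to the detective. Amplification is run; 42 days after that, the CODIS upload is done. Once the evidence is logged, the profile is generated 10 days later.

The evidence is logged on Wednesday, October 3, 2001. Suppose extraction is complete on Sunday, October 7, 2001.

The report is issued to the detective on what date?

Saturday, December 8, 2001

The evidence is logged: Oct 3, 2001.
The profile is generated: Oct 3, 2001 + 10 days = Oct 13, 2001.
Extraction is complete: Oct 7, 2001.
Amplification is run: Oct 7, 2001 + 5 days = Oct 12, 2001.
The CODIS upload is done: Oct 12, 2001 + 42 days = Nov 23, 2001.
Both prerequisites met — the profile is generated (Oct 13, 2001), the CODIS upload is done (Nov 23, 2001); the later is Nov 23, 2001.
The report is issued to the detective: Nov 23, 2001 + 15 days = Dec 8, 2001.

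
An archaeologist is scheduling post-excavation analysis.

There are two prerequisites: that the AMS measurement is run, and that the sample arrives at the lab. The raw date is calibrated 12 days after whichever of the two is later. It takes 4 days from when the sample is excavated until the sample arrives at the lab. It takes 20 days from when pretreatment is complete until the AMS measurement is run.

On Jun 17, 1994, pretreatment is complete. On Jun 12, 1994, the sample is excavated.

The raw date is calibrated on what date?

Jul 19, 1994

Pretreatment is complete: Jun 17, 1994.
The AMS measurement is run: Jun 17, 1994 + 20 days = Jul 7, 1994.
The sample is excavated: Jun 12, 1994.
The sample arrives at the lab: Jun 12, 1994 + 4 days = Jun 16, 1994.
Both prerequisites met — the AMS measurement is run (Jul 7, 1994), the sample arrives at the lab (Jun 16, 1994); the later is Jul 7, 1994.
The raw date is calibrated: Jul 7, 1994 + 12 days = Jul 19, 1994.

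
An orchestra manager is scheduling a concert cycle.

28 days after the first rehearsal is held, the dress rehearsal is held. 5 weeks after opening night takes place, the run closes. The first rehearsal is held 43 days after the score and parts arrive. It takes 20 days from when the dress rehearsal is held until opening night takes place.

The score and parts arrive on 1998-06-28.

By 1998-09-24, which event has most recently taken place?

The dress rehearsal is held

The score and parts arrive: Jun 28, 1998.
The first rehearsal is held: Jun 28, 1998 + 43 days = Aug 10, 1998.
The dress rehearsal is held: Aug 10, 1998 + 28 days = Sep 7, 1998.
Opening night takes place: Sep 7, 1998 + 20 days = Sep 27, 1998.
The run closes: Sep 27, 1998 + 5 weeks = Nov 1, 1998.
Sep 24, 1998 falls between when the dress rehearsal is held (Sep 7, 1998) and when opening night takes place (Sep 27, 1998).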